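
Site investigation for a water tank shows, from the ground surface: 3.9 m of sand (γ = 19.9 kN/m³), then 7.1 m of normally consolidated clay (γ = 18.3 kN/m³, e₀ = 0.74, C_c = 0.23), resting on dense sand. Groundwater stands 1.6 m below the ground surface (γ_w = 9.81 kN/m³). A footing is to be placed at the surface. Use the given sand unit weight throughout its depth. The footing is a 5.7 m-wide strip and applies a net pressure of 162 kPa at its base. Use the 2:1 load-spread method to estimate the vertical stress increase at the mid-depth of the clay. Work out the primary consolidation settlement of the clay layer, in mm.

S_c ≈ 245 mm

Mid-depth of clay below the ground surface: z = 3.9 + 7.1/2 = 7.45 m.
Total vertical stress at mid-clay: σ_v = 19.9×3.9 + 18.3×3.55 = 142.57 kPa.
Pore pressure: u = 9.81×(7.45 − 1.6) = 57.389 kPa.
Initial effective stress: σ'_0 = σ_v − u = 142.57 − 57.389 = 85.181 kPa.
Stress increase at mid-clay by the 2:1 spreading method:
Δσ = qB/(B+z) = 162×5.7/(5.7+7.45) = 70.221 kPa
Final effective stress: σ'_f = σ'_0 + Δσ = 85.181 + 70.221 = 155.4 kPa.
Normally consolidated clay, so the full stress increment lies on the virgin compression line:
S_c = C_c·H/(1+e₀)·log₁₀(σ'_f/σ'_0) = 0.23×7.1/(1+0.74)×log₁₀(155.4/85.181)
    = 0.93851 × 0.26111 = 0.2451 m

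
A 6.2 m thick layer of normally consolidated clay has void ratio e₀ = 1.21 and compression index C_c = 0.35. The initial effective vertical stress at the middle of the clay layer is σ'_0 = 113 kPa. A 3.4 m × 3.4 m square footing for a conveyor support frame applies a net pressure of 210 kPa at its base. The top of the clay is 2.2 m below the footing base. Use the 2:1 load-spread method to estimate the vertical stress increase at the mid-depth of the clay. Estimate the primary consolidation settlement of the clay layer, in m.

S_c ≈ 0.107 m

Mid-depth of clay below the footing base: z = 2.2 + 6.2/2 = 5.3 m.
Stress increase at mid-clay by the 2:1 spreading method:
Δσ = qBL/((B+z)(L+z)) = 210×3.4×3.4/((3.4+5.3)(3.4+5.3)) = 32.073 kPa
Final effective stress: σ'_f = σ'_0 + Δσ = 113 + 32.073 = 145.07 kPa.
Normally consolidated clay, so the full stress increment lies on the virgin compression line:
S_c = C_c·H/(1+e₀)·log₁₀(σ'_f/σ'_0) = 0.35×6.2/(1+1.21)×log₁₀(145.07/113)
    = 0.9819 × 0.1085 = 0.1065 m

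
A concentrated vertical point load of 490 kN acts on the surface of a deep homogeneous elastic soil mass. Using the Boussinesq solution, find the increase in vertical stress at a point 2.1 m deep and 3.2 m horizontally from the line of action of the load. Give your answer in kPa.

Δσ_z ≈ 2.64 kPa

Boussinesq vertical stress below a point load on an elastic half-space:
Δσ_z = 3P/(2πz²) · [1 + (r/z)²]^(−5/2)
r/z = 3.2/2.1 = 1.5238; [1+(r/z)²]^(−5/2) = 0.049717.
Δσ_z = 3×490/(2π×2.1²) × 0.049717 = 53.052 × 0.049717 = 2.638 kPa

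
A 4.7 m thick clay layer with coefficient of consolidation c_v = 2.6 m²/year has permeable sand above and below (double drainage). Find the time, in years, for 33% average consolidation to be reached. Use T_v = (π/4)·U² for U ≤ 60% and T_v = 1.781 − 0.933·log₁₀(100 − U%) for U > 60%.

t ≈ 0.182 years

Drainage path length: H_d = H/2 = 2.35 m (double drainage).
U ≤ 60%: T_v = (π/4)·U² = (π/4)×0.33² = 0.08553.
t = T_v·H_d²/c_v = 0.08553×2.35²/2.6 = 0.1817 years.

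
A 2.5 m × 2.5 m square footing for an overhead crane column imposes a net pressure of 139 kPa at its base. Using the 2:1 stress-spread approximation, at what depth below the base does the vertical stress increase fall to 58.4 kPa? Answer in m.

z ≈ 1.36 m

2:1 spreading — at depth z the loaded area has grown by z in each plan dimension:
qB²/(B+z)² = Δσ_z ⇒ z = B(√(q/Δσ_z) − 1) = 2.5×(√(139/58.4) − 1) = 1.357 m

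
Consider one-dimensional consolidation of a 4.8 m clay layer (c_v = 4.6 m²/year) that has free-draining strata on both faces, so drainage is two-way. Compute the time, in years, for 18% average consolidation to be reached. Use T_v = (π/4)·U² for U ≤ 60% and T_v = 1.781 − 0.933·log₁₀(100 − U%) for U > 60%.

t ≈ 0.0319 years

Drainage path length: H_d = H/2 = 2.4 m (double drainage).
U ≤ 60%: T_v = (π/4)·U² = (π/4)×0.18² = 0.025447.
t = T_v·H_d²/c_v = 0.025447×2.4²/4.6 = 0.03186 years.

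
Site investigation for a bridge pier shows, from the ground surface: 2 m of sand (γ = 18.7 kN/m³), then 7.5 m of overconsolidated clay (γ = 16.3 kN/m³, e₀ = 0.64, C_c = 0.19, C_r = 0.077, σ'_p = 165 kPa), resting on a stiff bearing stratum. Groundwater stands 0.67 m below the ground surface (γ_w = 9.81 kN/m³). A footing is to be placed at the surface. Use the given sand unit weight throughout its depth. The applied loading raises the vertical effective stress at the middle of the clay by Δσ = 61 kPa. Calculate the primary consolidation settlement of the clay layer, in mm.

S_c ≈ 124 mm

Mid-depth of clay below the ground surface: z = 2 + 7.5/2 = 5.75 m.
Total vertical stress at mid-clay: σ_v = 18.7×2 + 16.3×3.75 = 98.525 kPa.
Pore pressure: u = 9.81×(5.75 − 0.67) = 49.835 kPa.
Initial effective stress: σ'_0 = σ_v − u = 98.525 − 49.835 = 48.69 kPa.
Final effective stress: σ'_f = 48.69 + 61 = 109.69 kPa.
σ'_f = 109.69 ≤ σ'_p = 165 kPa, so the clay remains overconsolidated and only the recompression index applies:
S_c = C_r·H/(1+e₀)·log₁₀(σ'_f/σ'_0) = 0.077×7.5/1.64×log₁₀(109.69/48.69)
    = 0.35214 × 0.35273 = 0.1242 m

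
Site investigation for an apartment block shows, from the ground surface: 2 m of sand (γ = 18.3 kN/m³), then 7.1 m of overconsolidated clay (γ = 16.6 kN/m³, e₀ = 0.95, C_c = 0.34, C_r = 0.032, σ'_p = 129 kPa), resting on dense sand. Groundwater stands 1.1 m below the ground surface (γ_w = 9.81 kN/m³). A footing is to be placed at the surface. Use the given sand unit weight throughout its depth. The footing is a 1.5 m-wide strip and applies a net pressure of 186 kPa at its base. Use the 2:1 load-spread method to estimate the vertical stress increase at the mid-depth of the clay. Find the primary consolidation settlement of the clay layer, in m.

S_c ≈ 0.0287 m

Mid-depth of clay below the ground surface: z = 2 + 7.1/2 = 5.55 m.
Total vertical stress at mid-clay: σ_v = 18.3×2 + 16.6×3.55 = 95.53 kPa.
Pore pressure: u = 9.81×(5.55 − 1.1) = 43.655 kPa.
Initial effective stress: σ'_0 = σ_v − u = 95.53 − 43.655 = 51.875 kPa.
Stress increase at mid-clay by the 2:1 spreading method:
Δσ = qB/(B+z) = 186×1.5/(1.5+5.55) = 39.574 kPa
Final effective stress: σ'_f = 51.875 + 39.574 = 91.449 kPa.
σ'_f = 91.449 ≤ σ'_p = 129 kPa, so the clay remains overconsolidated and only the recompression index applies:
S_c = C_r·H/(1+e₀)·log₁₀(σ'_f/σ'_0) = 0.032×7.1/1.95×log₁₀(91.449/51.875)
    = 0.11651 × 0.24622 = 0.02869 m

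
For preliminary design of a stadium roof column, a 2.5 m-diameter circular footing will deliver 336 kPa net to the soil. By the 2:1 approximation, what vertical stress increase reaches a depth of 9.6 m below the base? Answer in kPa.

Δσ_z ≈ 14.3 kPa

By the 2:1 method the load spreads at 1 horizontal : 2 vertical, so at depth z the loaded area has grown by z in each plan dimension:
Δσ ≈ qD²/(D+z)² = 336×2.5²/(2.5+9.6)² = 14.343 kPa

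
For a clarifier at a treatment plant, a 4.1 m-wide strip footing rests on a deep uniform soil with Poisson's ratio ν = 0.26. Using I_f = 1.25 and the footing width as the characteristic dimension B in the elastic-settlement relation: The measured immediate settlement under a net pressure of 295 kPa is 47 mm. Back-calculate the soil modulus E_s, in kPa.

S_e = q·B·(1−ν²)/E_s · I_f  ⇒  E_s = q·B·(1−ν²)·I_f / S_e.
E_s = 295 × 4.1 × 0.9324 × 1.25 / 0.047 = 29990 kPa

E_s ≈ 30000 kPa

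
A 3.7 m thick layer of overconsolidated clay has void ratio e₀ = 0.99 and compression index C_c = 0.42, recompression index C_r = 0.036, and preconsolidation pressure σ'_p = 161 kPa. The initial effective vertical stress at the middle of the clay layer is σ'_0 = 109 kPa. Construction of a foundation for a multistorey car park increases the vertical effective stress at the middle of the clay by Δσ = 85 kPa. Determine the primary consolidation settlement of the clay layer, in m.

S_c ≈ 0.0746 m

Final effective stress: σ'_f = 109 + 85 = 194 kPa.
σ'_f = 194 > σ'_p = 161 kPa, so the stress path crosses the preconsolidation pressure — recompression up to σ'_p, then virgin compression beyond:
S_c = H/(1+e₀)·[C_r·log₁₀(σ'_p/σ'_0) + C_c·log₁₀(σ'_f/σ'_p)]
    = 3.7/1.99 × [0.036×log₁₀(161/109) + 0.42×log₁₀(194/161)]
    = 1.8593 × [0.0060984 + 0.03401] = 0.07457 m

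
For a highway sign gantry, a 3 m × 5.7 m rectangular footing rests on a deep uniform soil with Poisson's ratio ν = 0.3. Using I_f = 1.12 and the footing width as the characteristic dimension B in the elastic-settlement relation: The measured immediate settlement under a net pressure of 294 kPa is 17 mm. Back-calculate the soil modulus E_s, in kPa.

S_e = q·B·(1−ν²)/E_s · I_f  ⇒  E_s = q·B·(1−ν²)·I_f / S_e.
E_s = 294 × 3 × 0.91 × 1.12 / 0.017 = 52880 kPa

E_s ≈ 52900 kPa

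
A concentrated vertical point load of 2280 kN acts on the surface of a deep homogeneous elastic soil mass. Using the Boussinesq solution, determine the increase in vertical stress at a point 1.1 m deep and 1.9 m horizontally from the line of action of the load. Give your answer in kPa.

Boussinesq vertical stress below a point load on an elastic half-space:
Δσ_z = 3P/(2πz²) · [1 + (r/z)²]^(−5/2)
r/z = 1.9/1.1 = 1.7273; [1+(r/z)²]^(−5/2) = 0.031575.
Δσ_z = 3×2280/(2π×1.1²) × 0.031575 = 899.69 × 0.031575 = 28.41 kPa

Δσ_z ≈ 28.4 kPa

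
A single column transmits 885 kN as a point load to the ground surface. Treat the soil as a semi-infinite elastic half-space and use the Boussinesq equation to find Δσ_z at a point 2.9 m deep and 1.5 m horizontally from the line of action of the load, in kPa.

Boussinesq vertical stress below a point load on an elastic half-space:
Δσ_z = 3P/(2πz²) · [1 + (r/z)²]^(−5/2)
r/z = 1.5/2.9 = 0.51724; [1+(r/z)²]^(−5/2) = 0.55284.
Δσ_z = 3×885/(2π×2.9²) × 0.55284 = 50.245 × 0.55284 = 27.78 kPa

Δσ_z ≈ 27.8 kPa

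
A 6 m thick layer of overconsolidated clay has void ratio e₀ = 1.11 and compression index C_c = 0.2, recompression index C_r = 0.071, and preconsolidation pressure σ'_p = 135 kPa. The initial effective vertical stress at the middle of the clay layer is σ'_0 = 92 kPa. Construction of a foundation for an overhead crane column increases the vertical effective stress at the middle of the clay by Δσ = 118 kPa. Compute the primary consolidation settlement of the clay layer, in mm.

Final effective stress: σ'_f = 92 + 118 = 210 kPa.
σ'_f = 210 > σ'_p = 135 kPa, so the stress path crosses the preconsolidation pressure — recompression up to σ'_p, then virgin compression beyond:
S_c = H/(1+e₀)·[C_r·log₁₀(σ'_p/σ'_0) + C_c·log₁₀(σ'_f/σ'_p)]
    = 6/2.11 × [0.071×log₁₀(135/92) + 0.2×log₁₀(210/135)]
    = 2.8436 × [0.011825 + 0.038377] = 0.1428 m

S_c ≈ 143 mm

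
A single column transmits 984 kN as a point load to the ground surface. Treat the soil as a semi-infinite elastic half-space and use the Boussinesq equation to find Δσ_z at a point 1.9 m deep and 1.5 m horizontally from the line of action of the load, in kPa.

Δσ_z ≈ 38.8 kPa

Boussinesq vertical stress below a point load on an elastic half-space:
Δσ_z = 3P/(2πz²) · [1 + (r/z)²]^(−5/2)
r/z = 1.5/1.9 = 0.78947; [1+(r/z)²]^(−5/2) = 0.29787.
Δσ_z = 3×984/(2π×1.9²) × 0.29787 = 130.15 × 0.29787 = 38.77 kPa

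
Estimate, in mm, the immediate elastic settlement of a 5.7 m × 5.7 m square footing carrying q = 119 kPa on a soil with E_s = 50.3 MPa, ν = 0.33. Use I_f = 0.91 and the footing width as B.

Immediate (elastic) settlement: S_e = q·B·(1−ν²)/E_s · I_f.
E_s = 50.3 MPa = 50300 kPa.
S_e = 119 × 5.7 × (1 − 0.33²) / 50300 × 0.91
    = 119 × 5.7 × 0.8911 / 50300 × 0.91
    = 0.01094 m = 10.94 mm

S_e ≈ 10.9 mm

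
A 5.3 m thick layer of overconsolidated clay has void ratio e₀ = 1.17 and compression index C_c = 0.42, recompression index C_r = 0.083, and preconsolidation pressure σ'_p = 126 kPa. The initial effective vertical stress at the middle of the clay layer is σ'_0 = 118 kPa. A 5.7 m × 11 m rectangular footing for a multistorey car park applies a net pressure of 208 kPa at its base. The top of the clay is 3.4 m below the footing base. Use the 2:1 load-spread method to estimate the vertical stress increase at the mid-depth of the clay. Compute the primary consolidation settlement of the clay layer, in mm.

Mid-depth of clay below the footing base: z = 3.4 + 5.3/2 = 6.05 m.
Stress increase at mid-clay by the 2:1 spreading method:
Δσ = qBL/((B+z)(L+z)) = 208×5.7×11/((5.7+6.05)(11+6.05)) = 65.098 kPa
Final effective stress: σ'_f = 118 + 65.098 = 183.1 kPa.
σ'_f = 183.1 > σ'_p = 126 kPa, so the stress path crosses the preconsolidation pressure — recompression up to σ'_p, then virgin compression beyond:
S_c = H/(1+e₀)·[C_r·log₁₀(σ'_p/σ'_0) + C_c·log₁₀(σ'_f/σ'_p)]
    = 5.3/2.17 × [0.083×log₁₀(126/118) + 0.42×log₁₀(183.1/126)]
    = 2.4424 × [0.0023645 + 0.068173] = 0.1723 m

S_c ≈ 172 mm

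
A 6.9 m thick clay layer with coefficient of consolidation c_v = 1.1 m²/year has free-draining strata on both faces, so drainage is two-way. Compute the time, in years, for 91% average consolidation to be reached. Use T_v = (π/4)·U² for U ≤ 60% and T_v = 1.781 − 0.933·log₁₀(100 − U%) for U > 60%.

Drainage path length: H_d = H/2 = 3.45 m (double drainage).
U > 60%: T_v = 1.781 − 0.933·log₁₀(100 − 91) = 0.89069.
t = T_v·H_d²/c_v = 0.89069×3.45²/1.1 = 9.638 years.

t ≈ 9.64 years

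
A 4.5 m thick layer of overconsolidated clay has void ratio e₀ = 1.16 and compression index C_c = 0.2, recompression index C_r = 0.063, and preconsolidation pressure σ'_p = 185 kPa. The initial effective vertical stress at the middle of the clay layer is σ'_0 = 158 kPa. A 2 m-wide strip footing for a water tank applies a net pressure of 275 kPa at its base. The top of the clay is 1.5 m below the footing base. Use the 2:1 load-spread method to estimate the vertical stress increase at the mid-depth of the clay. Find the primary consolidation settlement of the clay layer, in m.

Mid-depth of clay below the footing base: z = 1.5 + 4.5/2 = 3.75 m.
Stress increase at mid-clay by the 2:1 spreading method:
Δσ = qB/(B+z) = 275×2/(2+3.75) = 95.652 kPa
Final effective stress: σ'_f = 158 + 95.652 = 253.65 kPa.
σ'_f = 253.65 > σ'_p = 185 kPa, so the stress path crosses the preconsolidation pressure — recompression up to σ'_p, then virgin compression beyond:
S_c = H/(1+e₀)·[C_r·log₁₀(σ'_p/σ'_0) + C_c·log₁₀(σ'_f/σ'_p)]
    = 4.5/2.16 × [0.063×log₁₀(185/158) + 0.2×log₁₀(253.65/185)]
    = 2.0833 × [0.0043164 + 0.027413] = 0.0661 m

S_c ≈ 0.0661 m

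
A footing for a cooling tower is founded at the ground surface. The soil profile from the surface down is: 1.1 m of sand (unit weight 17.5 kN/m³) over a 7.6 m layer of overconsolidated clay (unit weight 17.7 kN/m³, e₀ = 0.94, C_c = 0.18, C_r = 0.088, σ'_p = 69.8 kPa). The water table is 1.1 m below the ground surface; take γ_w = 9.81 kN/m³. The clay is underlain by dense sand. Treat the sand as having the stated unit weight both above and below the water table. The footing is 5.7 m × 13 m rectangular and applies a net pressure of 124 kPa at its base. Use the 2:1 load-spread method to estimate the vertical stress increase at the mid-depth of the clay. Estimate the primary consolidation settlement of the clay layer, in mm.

Mid-depth of clay below the ground surface: z = 1.1 + 7.6/2 = 4.9 m.
Total vertical stress at mid-clay: σ_v = 17.5×1.1 + 17.7×3.8 = 86.51 kPa.
Pore pressure: u = 9.81×(4.9 − 1.1) = 37.278 kPa.
Initial effective stress: σ'_0 = σ_v − u = 86.51 − 37.278 = 49.232 kPa.
Stress increase at mid-clay by the 2:1 spreading method:
Δσ = qBL/((B+z)(L+z)) = 124×5.7×13/((5.7+4.9)(13+4.9)) = 48.426 kPa
Final effective stress: σ'_f = 49.232 + 48.426 = 97.658 kPa.
σ'_f = 97.658 > σ'_p = 69.8 kPa, so the stress path crosses the preconsolidation pressure — recompression up to σ'_p, then virgin compression beyond:
S_c = H/(1+e₀)·[C_r·log₁₀(σ'_p/σ'_0) + C_c·log₁₀(σ'_f/σ'_p)]
    = 7.6/1.94 × [0.088×log₁₀(69.8/49.232) + 0.18×log₁₀(97.658/69.8)]
    = 3.9175 × [0.013341 + 0.026253] = 0.1551 m

S_c ≈ 155 mm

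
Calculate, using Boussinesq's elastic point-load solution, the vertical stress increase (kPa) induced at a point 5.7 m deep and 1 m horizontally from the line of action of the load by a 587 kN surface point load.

Δσ_z ≈ 8 kPa

Boussinesq vertical stress below a point load on an elastic half-space:
Δσ_z = 3P/(2πz²) · [1 + (r/z)²]^(−5/2)
r/z = 1/5.7 = 0.17544; [1+(r/z)²]^(−5/2) = 0.92701.
Δσ_z = 3×587/(2π×5.7²) × 0.92701 = 8.6264 × 0.92701 = 7.997 kPa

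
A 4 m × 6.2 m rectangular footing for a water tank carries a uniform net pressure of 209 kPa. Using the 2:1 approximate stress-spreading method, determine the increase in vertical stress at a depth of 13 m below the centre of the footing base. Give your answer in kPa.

Δσ_z ≈ 15.9 kPa

By the 2:1 method the load spreads at 1 horizontal : 2 vertical, so at depth z the loaded area has grown by z in each plan dimension:
Δσ = qBL/((B+z)(L+z)) = 209×4×6.2/((4+13)(6.2+13)) = 15.88 kPa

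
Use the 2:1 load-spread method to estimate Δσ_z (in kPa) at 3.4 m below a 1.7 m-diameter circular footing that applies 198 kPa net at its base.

By the 2:1 method the load spreads at 1 horizontal : 2 vertical, so at depth z the loaded area has grown by z in each plan dimension:
Δσ ≈ qD²/(D+z)² = 198×1.7²/(1.7+3.4)² = 22 kPa

Δσ_z ≈ 22 kPa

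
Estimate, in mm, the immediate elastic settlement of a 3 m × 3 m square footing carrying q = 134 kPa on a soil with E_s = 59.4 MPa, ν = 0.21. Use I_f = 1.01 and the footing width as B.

Immediate (elastic) settlement: S_e = q·B·(1−ν²)/E_s · I_f.
E_s = 59.4 MPa = 59400 kPa.
S_e = 134 × 3 × (1 − 0.21²) / 59400 × 1.01
    = 134 × 3 × 0.9559 / 59400 × 1.01
    = 0.006534 m = 6.534 mm

S_e ≈ 6.53 mm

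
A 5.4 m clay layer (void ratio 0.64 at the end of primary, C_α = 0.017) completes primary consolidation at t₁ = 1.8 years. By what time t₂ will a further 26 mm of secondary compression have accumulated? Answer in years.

S_s = C_α·H/(1+e_p)·log₁₀(t₂/t₁) ⇒ log₁₀(t₂/t₁) = S_s·(1+e_p)/(C_α·H).
log₁₀(t₂/t₁) = 0.026 × (1+0.64) / (0.017×5.4) = 0.4645
t₂ = t₁ × 10^0.4645 = 1.8 × 2.914 = 5.245 years

t₂ ≈ 5.25 years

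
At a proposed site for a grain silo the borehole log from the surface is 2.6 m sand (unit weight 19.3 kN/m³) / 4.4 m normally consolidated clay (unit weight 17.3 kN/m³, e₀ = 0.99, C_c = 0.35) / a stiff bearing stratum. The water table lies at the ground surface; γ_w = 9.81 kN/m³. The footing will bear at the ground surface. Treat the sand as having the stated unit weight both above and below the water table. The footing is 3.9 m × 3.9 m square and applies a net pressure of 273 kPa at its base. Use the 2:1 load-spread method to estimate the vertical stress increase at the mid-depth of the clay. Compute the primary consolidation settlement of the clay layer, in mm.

Mid-depth of clay below the ground surface: z = 2.6 + 4.4/2 = 4.8 m.
Total vertical stress at mid-clay: σ_v = 19.3×2.6 + 17.3×2.2 = 88.24 kPa.
Pore pressure: u = 9.81×(4.8 − 0) = 47.088 kPa.
Initial effective stress: σ'_0 = σ_v − u = 88.24 − 47.088 = 41.152 kPa.
Stress increase at mid-clay by the 2:1 spreading method:
Δσ = qBL/((B+z)(L+z)) = 273×3.9×3.9/((3.9+4.8)(3.9+4.8)) = 54.86 kPa
Final effective stress: σ'_f = σ'_0 + Δσ = 41.152 + 54.86 = 96.012 kPa.
Normally consolidated clay, so the full stress increment lies on the virgin compression line:
S_c = C_c·H/(1+e₀)·log₁₀(σ'_f/σ'_0) = 0.35×4.4/(1+0.99)×log₁₀(96.012/41.152)
    = 0.77387 × 0.36793 = 0.2847 m

S_c ≈ 285 mm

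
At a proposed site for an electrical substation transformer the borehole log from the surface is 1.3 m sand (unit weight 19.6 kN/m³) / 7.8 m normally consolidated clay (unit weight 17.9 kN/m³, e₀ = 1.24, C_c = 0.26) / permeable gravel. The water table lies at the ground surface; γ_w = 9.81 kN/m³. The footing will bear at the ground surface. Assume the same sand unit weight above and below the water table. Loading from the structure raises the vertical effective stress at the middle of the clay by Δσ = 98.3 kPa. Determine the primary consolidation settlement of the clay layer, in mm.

Mid-depth of clay below the ground surface: z = 1.3 + 7.8/2 = 5.2 m.
Total vertical stress at mid-clay: σ_v = 19.6×1.3 + 17.9×3.9 = 95.29 kPa.
Pore pressure: u = 9.81×(5.2 − 0) = 51.012 kPa.
Initial effective stress: σ'_0 = σ_v − u = 95.29 − 51.012 = 44.278 kPa.
Final effective stress: σ'_f = σ'_0 + Δσ = 44.278 + 98.3 = 142.58 kPa.
Normally consolidated clay, so the full stress increment lies on the virgin compression line:
S_c = C_c·H/(1+e₀)·log₁₀(σ'_f/σ'_0) = 0.26×7.8/(1+1.24)×log₁₀(142.58/44.278)
    = 0.90536 × 0.50787 = 0.4598 m

S_c ≈ 460 mm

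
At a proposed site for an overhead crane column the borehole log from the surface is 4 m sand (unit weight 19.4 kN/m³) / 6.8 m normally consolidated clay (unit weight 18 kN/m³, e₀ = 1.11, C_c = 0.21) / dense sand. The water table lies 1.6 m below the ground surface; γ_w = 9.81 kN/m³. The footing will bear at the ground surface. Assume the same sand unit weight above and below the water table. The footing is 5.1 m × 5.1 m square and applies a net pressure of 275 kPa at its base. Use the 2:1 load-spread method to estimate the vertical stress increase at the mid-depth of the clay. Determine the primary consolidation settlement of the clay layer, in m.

Mid-depth of clay below the ground surface: z = 4 + 6.8/2 = 7.4 m.
Total vertical stress at mid-clay: σ_v = 19.4×4 + 18×3.4 = 138.8 kPa.
Pore pressure: u = 9.81×(7.4 − 1.6) = 56.898 kPa.
Initial effective stress: σ'_0 = σ_v − u = 138.8 − 56.898 = 81.902 kPa.
Stress increase at mid-clay by the 2:1 spreading method:
Δσ = qBL/((B+z)(L+z)) = 275×5.1×5.1/((5.1+7.4)(5.1+7.4)) = 45.778 kPa
Final effective stress: σ'_f = σ'_0 + Δσ = 81.902 + 45.778 = 127.68 kPa.
Normally consolidated clay, so the full stress increment lies on the virgin compression line:
S_c = C_c·H/(1+e₀)·log₁₀(σ'_f/σ'_0) = 0.21×6.8/(1+1.11)×log₁₀(127.68/81.902)
    = 0.67678 × 0.19283 = 0.1305 m

S_c ≈ 0.131 m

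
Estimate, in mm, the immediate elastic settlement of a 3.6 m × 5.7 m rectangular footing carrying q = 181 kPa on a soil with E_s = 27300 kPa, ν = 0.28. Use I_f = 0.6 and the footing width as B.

S_e ≈ 13.2 mm

Immediate (elastic) settlement: S_e = q·B·(1−ν²)/E_s · I_f.
S_e = 181 × 3.6 × (1 − 0.28²) / 27300 × 0.6
    = 181 × 3.6 × 0.9216 / 27300 × 0.6
    = 0.0132 m = 13.2 mm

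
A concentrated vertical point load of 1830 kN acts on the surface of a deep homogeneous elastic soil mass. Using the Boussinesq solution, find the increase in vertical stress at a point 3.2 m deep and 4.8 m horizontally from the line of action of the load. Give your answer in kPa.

Δσ_z ≈ 4.48 kPa

Boussinesq vertical stress below a point load on an elastic half-space:
Δσ_z = 3P/(2πz²) · [1 + (r/z)²]^(−5/2)
r/z = 4.8/3.2 = 1.5; [1+(r/z)²]^(−5/2) = 0.052516.
Δσ_z = 3×1830/(2π×3.2²) × 0.052516 = 85.328 × 0.052516 = 4.481 kPa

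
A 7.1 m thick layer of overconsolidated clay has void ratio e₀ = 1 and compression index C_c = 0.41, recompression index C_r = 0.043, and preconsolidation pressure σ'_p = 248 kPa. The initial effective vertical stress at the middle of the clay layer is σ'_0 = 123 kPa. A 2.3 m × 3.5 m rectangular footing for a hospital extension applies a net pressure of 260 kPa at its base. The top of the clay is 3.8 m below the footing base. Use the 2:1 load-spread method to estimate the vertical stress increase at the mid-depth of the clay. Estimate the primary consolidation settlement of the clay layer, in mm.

S_c ≈ 9.98 mm

Mid-depth of clay below the footing base: z = 3.8 + 7.1/2 = 7.35 m.
Stress increase at mid-clay by the 2:1 spreading method:
Δσ = qBL/((B+z)(L+z)) = 260×2.3×3.5/((2.3+7.35)(3.5+7.35)) = 19.99 kPa
Final effective stress: σ'_f = 123 + 19.99 = 142.99 kPa.
σ'_f = 142.99 ≤ σ'_p = 248 kPa, so the clay remains overconsolidated and only the recompression index applies:
S_c = C_r·H/(1+e₀)·log₁₀(σ'_f/σ'_0) = 0.043×7.1/2×log₁₀(142.99/123)
    = 0.15265 × 0.065401 = 0.009983 m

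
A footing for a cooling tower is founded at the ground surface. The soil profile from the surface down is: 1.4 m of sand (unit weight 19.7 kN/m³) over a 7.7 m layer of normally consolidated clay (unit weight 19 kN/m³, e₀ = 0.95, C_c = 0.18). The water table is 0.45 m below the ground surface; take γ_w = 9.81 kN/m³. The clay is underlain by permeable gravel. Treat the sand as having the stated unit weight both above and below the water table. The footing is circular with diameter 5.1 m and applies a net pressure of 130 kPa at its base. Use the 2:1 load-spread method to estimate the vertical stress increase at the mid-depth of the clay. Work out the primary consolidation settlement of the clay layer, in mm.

Mid-depth of clay below the ground surface: z = 1.4 + 7.7/2 = 5.25 m.
Total vertical stress at mid-clay: σ_v = 19.7×1.4 + 19×3.85 = 100.73 kPa.
Pore pressure: u = 9.81×(5.25 − 0.45) = 47.088 kPa.
Initial effective stress: σ'_0 = σ_v − u = 100.73 − 47.088 = 53.642 kPa.
Stress increase at mid-clay by the 2:1 spreading method:
Δσ ≈ qD²/(D+z)² = 130×5.1²/(5.1+5.25)² = 31.565 kPa
Final effective stress: σ'_f = σ'_0 + Δσ = 53.642 + 31.565 = 85.207 kPa.
Normally consolidated clay, so the full stress increment lies on the virgin compression line:
S_c = C_c·H/(1+e₀)·log₁₀(σ'_f/σ'_0) = 0.18×7.7/(1+0.95)×log₁₀(85.207/53.642)
    = 0.71077 × 0.20097 = 0.1428 m

S_c ≈ 143 mm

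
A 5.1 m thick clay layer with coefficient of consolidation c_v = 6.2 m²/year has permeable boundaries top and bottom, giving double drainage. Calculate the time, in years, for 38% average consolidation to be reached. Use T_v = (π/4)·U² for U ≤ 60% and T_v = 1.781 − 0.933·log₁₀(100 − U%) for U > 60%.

t ≈ 0.119 years

Drainage path length: H_d = H/2 = 2.55 m (double drainage).
U ≤ 60%: T_v = (π/4)·U² = (π/4)×0.38² = 0.11341.
t = T_v·H_d²/c_v = 0.11341×2.55²/6.2 = 0.1189 years.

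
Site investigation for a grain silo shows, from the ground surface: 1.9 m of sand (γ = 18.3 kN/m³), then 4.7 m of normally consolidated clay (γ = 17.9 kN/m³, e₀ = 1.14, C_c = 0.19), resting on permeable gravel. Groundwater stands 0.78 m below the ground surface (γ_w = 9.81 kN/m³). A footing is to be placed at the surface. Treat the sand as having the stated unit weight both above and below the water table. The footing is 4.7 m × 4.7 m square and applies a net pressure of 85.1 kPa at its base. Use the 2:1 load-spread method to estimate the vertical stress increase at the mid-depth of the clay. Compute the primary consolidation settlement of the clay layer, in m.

S_c ≈ 0.0792 m

Mid-depth of clay below the ground surface: z = 1.9 + 4.7/2 = 4.25 m.
Total vertical stress at mid-clay: σ_v = 18.3×1.9 + 17.9×2.35 = 76.835 kPa.
Pore pressure: u = 9.81×(4.25 − 0.78) = 34.041 kPa.
Initial effective stress: σ'_0 = σ_v − u = 76.835 − 34.041 = 42.794 kPa.
Stress increase at mid-clay by the 2:1 spreading method:
Δσ = qBL/((B+z)(L+z)) = 85.1×4.7×4.7/((4.7+4.25)(4.7+4.25)) = 23.468 kPa
Final effective stress: σ'_f = σ'_0 + Δσ = 42.794 + 23.468 = 66.262 kPa.
Normally consolidated clay, so the full stress increment lies on the virgin compression line:
S_c = C_c·H/(1+e₀)·log₁₀(σ'_f/σ'_0) = 0.19×4.7/(1+1.14)×log₁₀(66.262/42.794)
    = 0.41729 × 0.18988 = 0.07924 m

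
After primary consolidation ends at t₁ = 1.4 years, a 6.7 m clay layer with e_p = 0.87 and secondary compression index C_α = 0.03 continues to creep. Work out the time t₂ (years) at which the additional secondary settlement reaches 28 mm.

t₂ ≈ 2.55 years

S_s = C_α·H/(1+e_p)·log₁₀(t₂/t₁) ⇒ log₁₀(t₂/t₁) = S_s·(1+e_p)/(C_α·H).
log₁₀(t₂/t₁) = 0.028 × (1+0.87) / (0.03×6.7) = 0.2605
t₂ = t₁ × 10^0.2605 = 1.4 × 1.822 = 2.551 years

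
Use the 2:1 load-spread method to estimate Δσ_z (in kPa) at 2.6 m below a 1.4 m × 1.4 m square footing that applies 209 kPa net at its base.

By the 2:1 method the load spreads at 1 horizontal : 2 vertical, so at depth z the loaded area has grown by z in each plan dimension:
Δσ = qBL/((B+z)(L+z)) = 209×1.4×1.4/((1.4+2.6)(1.4+2.6)) = 25.602 kPa

Δσ_z ≈ 25.6 kPa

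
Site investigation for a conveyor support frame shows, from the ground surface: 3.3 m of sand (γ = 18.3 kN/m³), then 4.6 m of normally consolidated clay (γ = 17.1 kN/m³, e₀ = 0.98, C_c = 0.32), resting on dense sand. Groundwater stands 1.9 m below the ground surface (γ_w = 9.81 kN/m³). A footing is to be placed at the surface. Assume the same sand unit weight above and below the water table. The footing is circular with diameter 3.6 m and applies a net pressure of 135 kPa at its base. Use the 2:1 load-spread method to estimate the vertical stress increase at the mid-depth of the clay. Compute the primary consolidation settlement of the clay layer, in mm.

S_c ≈ 91.1 mm

Mid-depth of clay below the ground surface: z = 3.3 + 4.6/2 = 5.6 m.
Total vertical stress at mid-clay: σ_v = 18.3×3.3 + 17.1×2.3 = 99.72 kPa.
Pore pressure: u = 9.81×(5.6 − 1.9) = 36.297 kPa.
Initial effective stress: σ'_0 = σ_v − u = 99.72 − 36.297 = 63.423 kPa.
Stress increase at mid-clay by the 2:1 spreading method:
Δσ ≈ qD²/(D+z)² = 135×3.6²/(3.6+5.6)² = 20.671 kPa
Final effective stress: σ'_f = σ'_0 + Δσ = 63.423 + 20.671 = 84.094 kPa.
Normally consolidated clay, so the full stress increment lies on the virgin compression line:
S_c = C_c·H/(1+e₀)·log₁₀(σ'_f/σ'_0) = 0.32×4.6/(1+0.98)×log₁₀(84.094/63.423)
    = 0.74343 × 0.12252 = 0.09109 m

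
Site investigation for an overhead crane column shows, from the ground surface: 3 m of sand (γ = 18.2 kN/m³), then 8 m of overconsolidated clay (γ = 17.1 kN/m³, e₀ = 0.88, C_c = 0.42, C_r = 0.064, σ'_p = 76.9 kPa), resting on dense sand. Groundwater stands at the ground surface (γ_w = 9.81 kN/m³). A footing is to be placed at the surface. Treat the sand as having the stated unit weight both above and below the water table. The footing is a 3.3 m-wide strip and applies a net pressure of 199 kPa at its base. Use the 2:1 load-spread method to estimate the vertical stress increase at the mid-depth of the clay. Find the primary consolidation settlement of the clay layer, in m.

S_c ≈ 0.374 m

Mid-depth of clay below the ground surface: z = 3 + 8/2 = 7 m.
Total vertical stress at mid-clay: σ_v = 18.2×3 + 17.1×4 = 123 kPa.
Pore pressure: u = 9.81×(7 − 0) = 68.67 kPa.
Initial effective stress: σ'_0 = σ_v − u = 123 − 68.67 = 54.33 kPa.
Stress increase at mid-clay by the 2:1 spreading method:
Δσ = qB/(B+z) = 199×3.3/(3.3+7) = 63.757 kPa
Final effective stress: σ'_f = 54.33 + 63.757 = 118.09 kPa.
σ'_f = 118.09 > σ'_p = 76.9 kPa, so the stress path crosses the preconsolidation pressure — recompression up to σ'_p, then virgin compression beyond:
S_c = H/(1+e₀)·[C_r·log₁₀(σ'_p/σ'_0) + C_c·log₁₀(σ'_f/σ'_p)]
    = 8/1.88 × [0.064×log₁₀(76.9/54.33) + 0.42×log₁₀(118.09/76.9)]
    = 4.2553 × [0.0096567 + 0.07824] = 0.374 m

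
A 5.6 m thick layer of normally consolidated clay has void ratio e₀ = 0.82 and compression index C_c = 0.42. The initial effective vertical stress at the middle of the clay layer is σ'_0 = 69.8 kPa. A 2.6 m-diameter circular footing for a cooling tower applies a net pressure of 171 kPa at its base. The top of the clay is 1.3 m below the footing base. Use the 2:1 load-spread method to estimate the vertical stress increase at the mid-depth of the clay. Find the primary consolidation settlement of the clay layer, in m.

Mid-depth of clay below the footing base: z = 1.3 + 5.6/2 = 4.1 m.
Stress increase at mid-clay by the 2:1 spreading method:
Δσ ≈ qD²/(D+z)² = 171×2.6²/(2.6+4.1)² = 25.751 kPa
Final effective stress: σ'_f = σ'_0 + Δσ = 69.8 + 25.751 = 95.551 kPa.
Normally consolidated clay, so the full stress increment lies on the virgin compression line:
S_c = C_c·H/(1+e₀)·log₁₀(σ'_f/σ'_0) = 0.42×5.6/(1+0.82)×log₁₀(95.551/69.8)
    = 1.2923 × 0.13638 = 0.1762 m

S_c ≈ 0.176 m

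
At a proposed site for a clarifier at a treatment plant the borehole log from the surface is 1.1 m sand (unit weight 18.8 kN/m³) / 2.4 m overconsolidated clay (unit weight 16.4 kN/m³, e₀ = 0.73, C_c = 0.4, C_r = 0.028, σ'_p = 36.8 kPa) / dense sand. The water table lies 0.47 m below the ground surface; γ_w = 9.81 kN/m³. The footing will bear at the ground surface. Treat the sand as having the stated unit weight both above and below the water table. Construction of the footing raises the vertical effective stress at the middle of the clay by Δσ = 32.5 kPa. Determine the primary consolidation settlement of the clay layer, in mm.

S_c ≈ 105 mm

Mid-depth of clay below the ground surface: z = 1.1 + 2.4/2 = 2.3 m.
Total vertical stress at mid-clay: σ_v = 18.8×1.1 + 16.4×1.2 = 40.36 kPa.
Pore pressure: u = 9.81×(2.3 − 0.47) = 17.952 kPa.
Initial effective stress: σ'_0 = σ_v − u = 40.36 − 17.952 = 22.408 kPa.
Final effective stress: σ'_f = 22.408 + 32.5 = 54.908 kPa.
σ'_f = 54.908 > σ'_p = 36.8 kPa, so the stress path crosses the preconsolidation pressure — recompression up to σ'_p, then virgin compression beyond:
S_c = H/(1+e₀)·[C_r·log₁₀(σ'_p/σ'_0) + C_c·log₁₀(σ'_f/σ'_p)]
    = 2.4/1.73 × [0.028×log₁₀(36.8/22.408) + 0.4×log₁₀(54.908/36.8)]
    = 1.3873 × [0.0060325 + 0.069515] = 0.1048 m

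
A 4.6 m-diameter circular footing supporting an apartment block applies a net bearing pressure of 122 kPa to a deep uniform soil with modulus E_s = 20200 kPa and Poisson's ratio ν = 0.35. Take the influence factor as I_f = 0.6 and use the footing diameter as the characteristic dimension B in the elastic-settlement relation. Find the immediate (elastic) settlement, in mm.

S_e ≈ 14.6 mm

Immediate (elastic) settlement: S_e = q·B·(1−ν²)/E_s · I_f.
S_e = 122 × 4.6 × (1 − 0.35²) / 20200 × 0.6
    = 122 × 4.6 × 0.8775 / 20200 × 0.6
    = 0.01463 m = 14.63 mm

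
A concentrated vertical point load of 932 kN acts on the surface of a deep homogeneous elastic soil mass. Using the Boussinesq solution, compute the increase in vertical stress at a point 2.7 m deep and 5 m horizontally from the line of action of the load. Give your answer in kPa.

Boussinesq vertical stress below a point load on an elastic half-space:
Δσ_z = 3P/(2πz²) · [1 + (r/z)²]^(−5/2)
r/z = 5/2.7 = 1.8519; [1+(r/z)²]^(−5/2) = 0.024219.
Δσ_z = 3×932/(2π×2.7²) × 0.024219 = 61.042 × 0.024219 = 1.478 kPa

Δσ_z ≈ 1.48 kPa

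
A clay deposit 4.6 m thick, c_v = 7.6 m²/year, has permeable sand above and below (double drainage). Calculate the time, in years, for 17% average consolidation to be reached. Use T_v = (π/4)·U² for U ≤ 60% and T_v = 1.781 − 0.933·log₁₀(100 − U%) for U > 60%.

Drainage path length: H_d = H/2 = 2.3 m (double drainage).
U ≤ 60%: T_v = (π/4)·U² = (π/4)×0.17² = 0.022698.
t = T_v·H_d²/c_v = 0.022698×2.3²/7.6 = 0.0158 years.

t ≈ 0.0158 years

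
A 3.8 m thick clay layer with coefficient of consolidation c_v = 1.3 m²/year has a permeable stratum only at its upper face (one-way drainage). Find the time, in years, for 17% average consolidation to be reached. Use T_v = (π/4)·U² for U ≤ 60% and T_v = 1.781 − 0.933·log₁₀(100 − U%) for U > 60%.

t ≈ 0.252 years

Drainage path length: H_d = H = 3.8 m (single drainage).
U ≤ 60%: T_v = (π/4)·U² = (π/4)×0.17² = 0.022698.
t = T_v·H_d²/c_v = 0.022698×3.8²/1.3 = 0.2521 years.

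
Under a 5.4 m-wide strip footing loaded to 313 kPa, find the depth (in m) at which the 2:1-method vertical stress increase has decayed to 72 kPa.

2:1 spreading — at depth z the loaded area has grown by z in each plan dimension:
qB/(B+z) = Δσ_z ⇒ z = qB/Δσ_z − B = 313×5.4/72 − 5.4 = 18.08 m

z ≈ 18.1 m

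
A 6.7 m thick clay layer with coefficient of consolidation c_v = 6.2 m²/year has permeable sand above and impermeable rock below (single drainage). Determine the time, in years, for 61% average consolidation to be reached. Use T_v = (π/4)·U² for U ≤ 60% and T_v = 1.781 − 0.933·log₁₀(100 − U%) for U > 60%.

Drainage path length: H_d = H = 6.7 m (single drainage).
U > 60%: T_v = 1.781 − 0.933·log₁₀(100 − 61) = 0.29654.
t = T_v·H_d²/c_v = 0.29654×6.7²/6.2 = 2.147 years.

t ≈ 2.15 years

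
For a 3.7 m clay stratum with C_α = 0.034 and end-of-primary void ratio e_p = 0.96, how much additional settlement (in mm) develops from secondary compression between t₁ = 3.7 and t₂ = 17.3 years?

S_s ≈ 43 mm

Secondary compression: S_s = C_α·H/(1+e_p)·log₁₀(t₂/t₁)
S_s = 0.034×3.7/(1+0.96)×log₁₀(17.3/3.7)
    = 0.06418 × 0.6698 = 0.04299 m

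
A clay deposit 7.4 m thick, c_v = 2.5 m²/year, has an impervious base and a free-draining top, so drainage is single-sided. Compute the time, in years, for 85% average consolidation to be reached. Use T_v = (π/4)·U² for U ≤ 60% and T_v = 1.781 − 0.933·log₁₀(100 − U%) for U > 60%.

Drainage path length: H_d = H = 7.4 m (single drainage).
U > 60%: T_v = 1.781 − 0.933·log₁₀(100 − 85) = 0.68371.
t = T_v·H_d²/c_v = 0.68371×7.4²/2.5 = 14.98 years.

t ≈ 15 years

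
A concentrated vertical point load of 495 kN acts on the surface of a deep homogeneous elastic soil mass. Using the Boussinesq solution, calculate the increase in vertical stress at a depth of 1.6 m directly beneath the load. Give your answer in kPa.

Δσ_z ≈ 92.3 kPa

Boussinesq vertical stress below a point load on an elastic half-space:
Δσ_z = 3P/(2πz²) · [1 + (r/z)²]^(−5/2)
r/z = 0/1.6 = 0; [1+(r/z)²]^(−5/2) = 1.
Δσ_z = 3×495/(2π×1.6²) × 1 = 92.322 × 1 = 92.32 kPa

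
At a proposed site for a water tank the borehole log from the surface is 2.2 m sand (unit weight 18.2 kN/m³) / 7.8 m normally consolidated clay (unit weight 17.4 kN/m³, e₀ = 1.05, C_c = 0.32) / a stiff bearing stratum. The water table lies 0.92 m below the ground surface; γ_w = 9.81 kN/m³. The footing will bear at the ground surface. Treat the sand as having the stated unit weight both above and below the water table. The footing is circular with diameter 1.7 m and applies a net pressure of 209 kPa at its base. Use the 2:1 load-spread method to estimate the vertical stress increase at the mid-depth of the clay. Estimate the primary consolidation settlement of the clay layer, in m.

Mid-depth of clay below the ground surface: z = 2.2 + 7.8/2 = 6.1 m.
Total vertical stress at mid-clay: σ_v = 18.2×2.2 + 17.4×3.9 = 107.9 kPa.
Pore pressure: u = 9.81×(6.1 − 0.92) = 50.816 kPa.
Initial effective stress: σ'_0 = σ_v − u = 107.9 − 50.816 = 57.084 kPa.
Stress increase at mid-clay by the 2:1 spreading method:
Δσ ≈ qD²/(D+z)² = 209×1.7²/(1.7+6.1)² = 9.9278 kPa
Final effective stress: σ'_f = σ'_0 + Δσ = 57.084 + 9.9278 = 67.012 kPa.
Normally consolidated clay, so the full stress increment lies on the virgin compression line:
S_c = C_c·H/(1+e₀)·log₁₀(σ'_f/σ'_0) = 0.32×7.8/(1+1.05)×log₁₀(67.012/57.084)
    = 1.2176 × 0.069638 = 0.08479 m

S_c ≈ 0.0848 m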